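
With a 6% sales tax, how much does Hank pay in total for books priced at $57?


Calculate the tax:
6% of $57 = $3.42
Add tax to price:
$57 + $3.42 = $60.42

$60.42


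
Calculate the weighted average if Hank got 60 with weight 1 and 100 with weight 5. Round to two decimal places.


Weighted sum:
1 x 60 + 5 x 100 = 560
Total weight:
1 + 5 = 6
Weighted average:
560 / 6 = 93.3333... ≈ 93.33

93.33


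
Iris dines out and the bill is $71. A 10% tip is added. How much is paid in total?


Calculate the tip:
10% of $71 = $7.10
Add tip to meal cost:
$71 + $7.10 = $78.10

$78.10


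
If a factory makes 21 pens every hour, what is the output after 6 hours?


Production rate: 21 pens per hour
Time: 6 hours
Total: 21 x 6 = 126 pens

126 pens


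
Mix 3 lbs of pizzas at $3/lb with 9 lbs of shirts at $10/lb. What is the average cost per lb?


Cost of pizzas:
3 x $3 = $9
Cost of shirts:
9 x $10 = $90
Total cost: $9 + $90 = $99
Total weight: 12 lbs
Average: $99 / 12 = $8.25/lb

$8.25/lb


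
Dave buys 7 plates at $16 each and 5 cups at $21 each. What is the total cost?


Cost of plates:
7 x $16 = $112
Cost of cups:
5 x $21 = $105
Add both:
$112 + $105 = $217

$217


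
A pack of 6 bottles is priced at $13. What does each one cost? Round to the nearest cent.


Total cost: $13
Number of items: 6
Unit price: $13 / 6 = $2.1666... ≈ $2.17

$2.17


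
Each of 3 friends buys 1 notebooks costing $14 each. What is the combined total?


Cost per person:
1 x $14 = $14
Group total:
3 x $14 = $42

$42


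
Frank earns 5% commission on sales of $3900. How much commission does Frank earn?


Convert rate to decimal:
5% = 0.05
Multiply by sales:
$3900 x 0.05 = $195

$195


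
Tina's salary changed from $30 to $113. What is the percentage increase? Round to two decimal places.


Find the absolute change:
|113 - 30| = 83
Divide by original and multiply by 100:
83 / 30 x 100 = 276.6666...% ≈ 276.67%

276.67%


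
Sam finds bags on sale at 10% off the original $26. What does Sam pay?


Calculate the discount amount:
10% of $26 = $2.60
Subtract from original:
$26 - $2.60 = $23.40

$23.40


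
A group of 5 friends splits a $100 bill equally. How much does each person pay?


Total bill: $100
Number of people: 5
Each pays: $100 / 5 = $20

$20


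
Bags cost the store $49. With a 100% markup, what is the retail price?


Calculate the markup amount:
100% of $49 = $49
Add to cost:
$49 + $49 = $98

$98


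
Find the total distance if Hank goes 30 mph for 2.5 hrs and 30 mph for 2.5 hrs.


Leg 1 distance:
30 x 2.5 = 75 miles
Leg 2 distance:
30 x 2.5 = 75 miles
Total distance:
75 + 75 = 150 miles

150 miles


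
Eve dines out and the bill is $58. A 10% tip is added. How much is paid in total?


Calculate the tip:
10% of $58 = $5.80
Add tip to meal cost:
$58 + $5.80 = $63.80

$63.80


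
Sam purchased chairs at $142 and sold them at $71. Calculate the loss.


Selling price = $71
Cost price = $142
Loss = cost price - selling price:
Loss = $142 - $71 = $71

$71


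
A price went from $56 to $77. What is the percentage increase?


Find the absolute change:
|77 - 56| = 21
Divide by original and multiply by 100:
21 / 56 x 100 = 37.5%

37.5%


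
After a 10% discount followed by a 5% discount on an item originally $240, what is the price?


First discount:
10% of $240 = $24
Price after first discount:
$240 - $24 = $216
Second discount:
5% of $216 = $10.80
Final price:
$216 - $10.80 = $205.20

$205.20


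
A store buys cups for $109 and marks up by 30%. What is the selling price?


Calculate the markup amount:
30% of $109 = $32.70
Add to cost:
$109 + $32.70 = $141.70

$141.70


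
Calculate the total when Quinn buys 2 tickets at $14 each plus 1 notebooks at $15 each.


Cost of tickets:
2 x $14 = $28
Cost of notebooks:
1 x $15 = $15
Add both:
$28 + $15 = $43

$43


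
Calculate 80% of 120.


Convert percentage to decimal:
80% = 0.8
Multiply:
120 x 0.8 = 96

96


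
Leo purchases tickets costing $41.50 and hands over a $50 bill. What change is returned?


Start with the amount paid:
$50
Subtract the price:
$50 - $41.50 = $8.50

$8.50


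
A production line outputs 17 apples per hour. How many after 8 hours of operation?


Production rate: 17 apples per hour
Time: 8 hours
Total: 17 x 8 = 136 apples

136 apples


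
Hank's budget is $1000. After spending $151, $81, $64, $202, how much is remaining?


Add up expenses:
$151 + $81 + $64 + $202 = $498
Subtract from budget:
$1000 - $498 = $502

$502


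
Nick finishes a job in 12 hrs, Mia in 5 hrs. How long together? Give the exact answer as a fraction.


Nick's rate: 1/12 of the job per hour
Mia's rate: 1/5 of the job per hour
Combined rate: 1/12 + 1/5 = 17/60 per hour
Time = 1 / (17/60) = 60/17 hours (≈ 3.53 hours)

60/17 hours


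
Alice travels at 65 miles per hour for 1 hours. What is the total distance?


Use the formula: distance = speed x time
Speed = 65 mph, Time = 1 hours
65 x 1 = 65 miles

65 miles


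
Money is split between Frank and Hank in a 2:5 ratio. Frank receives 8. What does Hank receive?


Find the multiplier:
8 / 2 = 4
Apply to Hank's share:
5 x 4 = 20

20


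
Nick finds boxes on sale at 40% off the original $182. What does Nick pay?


Calculate the discount amount:
40% of $182 = $72.80
Subtract from original:
$182 - $72.80 = $109.20

$109.20


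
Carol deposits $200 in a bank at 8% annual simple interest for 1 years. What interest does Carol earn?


Use the formula I = P x R x T / 100
P x R x T = 200 x 8 x 1 = 1600
I = 1600 / 100 = $16

$16


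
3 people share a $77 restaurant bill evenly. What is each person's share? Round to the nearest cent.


Total bill: $77
Number of people: 3
Each pays: $77 / 3 = $25.6666... ≈ $25.67

$25.67


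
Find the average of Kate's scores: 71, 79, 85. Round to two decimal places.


Add the scores:
71 + 79 + 85 = 235
Divide by the number of tests:
235 / 3 = 78.3333... ≈ 78.33

78.33


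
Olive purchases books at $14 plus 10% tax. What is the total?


Calculate the tax:
10% of $14 = $1.40
Add tax to price:
$14 + $1.40 = $15.40

$15.40


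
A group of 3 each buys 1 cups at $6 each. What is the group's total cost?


Cost per person:
1 x $6 = $6
Group total:
3 x $6 = $18

$18


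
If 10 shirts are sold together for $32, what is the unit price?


Total cost: $32
Number of items: 10
Unit price: $32 / 10 = $3.20

$3.20


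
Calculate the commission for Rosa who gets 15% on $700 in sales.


Convert rate to decimal:
15% = 0.15
Multiply by sales:
$700 x 0.15 = $105

$105


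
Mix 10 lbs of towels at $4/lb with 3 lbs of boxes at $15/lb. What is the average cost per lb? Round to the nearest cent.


Cost of towels:
10 x $4 = $40
Cost of boxes:
3 x $15 = $45
Total cost: $40 + $45 = $85
Total weight: 13 lbs
Average: $85 / 13 = $6.5384... ≈ $6.54/lb

$6.54/lb


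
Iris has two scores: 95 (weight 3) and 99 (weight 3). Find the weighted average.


Weighted sum:
3 x 95 + 3 x 99 = 582
Total weight:
3 + 3 = 6
Weighted average:
582 / 6 = 97

97


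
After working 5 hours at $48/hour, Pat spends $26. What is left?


Calculate earnings:
5 x $48 = $240
Subtract spending:
$240 - $26 = $214

$214


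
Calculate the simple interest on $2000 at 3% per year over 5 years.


Use the formula I = P x R x T / 100
P x R x T = 2000 x 3 x 5 = 30000
I = 30000 / 100 = $300

$300


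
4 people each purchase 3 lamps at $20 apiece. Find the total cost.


Cost per person:
3 x $20 = $60
Group total:
4 x $60 = $240

$240


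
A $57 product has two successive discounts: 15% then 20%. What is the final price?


First discount:
15% of $57 = $8.55
Price after first discount:
$57 - $8.55 = $48.45
Second discount:
20% of $48.45 = $9.69
Final price:
$48.45 - $9.69 = $38.76

$38.76


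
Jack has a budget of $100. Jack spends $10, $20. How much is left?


Add up expenses:
$10 + $20 = $30
Subtract from budget:
$100 - $30 = $70

$70


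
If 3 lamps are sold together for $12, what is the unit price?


Total cost: $12
Number of items: 3
Unit price: $12 / 3 = $4

$4


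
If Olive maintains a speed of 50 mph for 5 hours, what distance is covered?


Use the formula: distance = speed x time
Speed = 50 mph, Time = 5 hours
50 x 5 = 250 miles

250 miles


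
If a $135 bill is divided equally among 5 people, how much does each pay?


Total bill: $135
Number of people: 5
Each pays: $135 / 5 = $27

$27


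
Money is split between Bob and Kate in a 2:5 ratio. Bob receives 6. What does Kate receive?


Find the multiplier:
6 / 2 = 3
Apply to Kate's share:
5 x 3 = 15

15


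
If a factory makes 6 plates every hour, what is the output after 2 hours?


Production rate: 6 plates per hour
Time: 2 hours
Total: 6 x 2 = 12 plates

12 plates


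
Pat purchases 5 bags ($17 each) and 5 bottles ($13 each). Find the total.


Cost of bags:
5 x $17 = $85
Cost of bottles:
5 x $13 = $65
Add both:
$85 + $65 = $150

$150


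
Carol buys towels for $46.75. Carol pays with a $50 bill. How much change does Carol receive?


Start with the amount paid:
$50
Subtract the price:
$50 - $46.75 = $3.25

$3.25


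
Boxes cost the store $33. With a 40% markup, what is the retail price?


Calculate the markup amount:
40% of $33 = $13.20
Add to cost:
$33 + $13.20 = $46.20

$46.20


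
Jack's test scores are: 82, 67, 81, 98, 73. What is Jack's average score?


Add the scores:
82 + 67 + 81 + 98 + 73 = 401
Divide by the number of tests:
401 / 5 = 80.2

80.2


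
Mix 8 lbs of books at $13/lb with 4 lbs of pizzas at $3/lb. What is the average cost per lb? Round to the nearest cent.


Cost of books:
8 x $13 = $104
Cost of pizzas:
4 x $3 = $12
Total cost: $104 + $12 = $116
Total weight: 12 lbs
Average: $116 / 12 = $9.6666... ≈ $9.67/lb

$9.67/lb


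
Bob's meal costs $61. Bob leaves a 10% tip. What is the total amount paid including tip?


Calculate the tip:
10% of $61 = $6.10
Add tip to meal cost:
$61 + $6.10 = $67.10

$67.10


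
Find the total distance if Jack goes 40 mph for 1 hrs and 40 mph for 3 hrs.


Leg 1 distance:
40 x 1 = 40 miles
Leg 2 distance:
40 x 3 = 120 miles
Total distance:
40 + 120 = 160 miles

160 miles


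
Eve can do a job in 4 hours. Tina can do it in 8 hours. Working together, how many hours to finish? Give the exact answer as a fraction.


Eve's rate: 1/4 of the job per hour
Tina's rate: 1/8 of the job per hour
Combined rate: 1/4 + 1/8 = 3/8 per hour
Time = 1 / (3/8) = 8/3 hours (≈ 2.67 hours)

8/3 hours


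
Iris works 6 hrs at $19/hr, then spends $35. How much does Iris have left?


Calculate earnings:
6 x $19 = $114
Subtract spending:
$114 - $35 = $79

$79


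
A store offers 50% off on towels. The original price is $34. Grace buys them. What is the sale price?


Calculate the discount amount:
50% of $34 = $17
Subtract from original:
$34 - $17 = $17

$17


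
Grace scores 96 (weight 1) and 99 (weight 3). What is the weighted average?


Weighted sum:
1 x 96 + 3 x 99 = 393
Total weight:
1 + 3 = 4
Weighted average:
393 / 4 = 98.25

98.25


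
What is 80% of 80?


Convert percentage to decimal:
80% = 0.8
Multiply:
80 x 0.8 = 64

64


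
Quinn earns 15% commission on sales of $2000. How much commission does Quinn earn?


Convert rate to decimal:
15% = 0.15
Multiply by sales:
$2000 x 0.15 = $300

$300


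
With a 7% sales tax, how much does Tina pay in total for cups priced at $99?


Calculate the tax:
7% of $99 = $6.93
Add tax to price:
$99 + $6.93 = $105.93

$105.93


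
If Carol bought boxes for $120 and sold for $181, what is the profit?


Selling price = $181
Cost price = $120
Profit = selling price - cost price:
Profit = $181 - $120 = $61

$61


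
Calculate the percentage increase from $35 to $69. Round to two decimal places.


Find the absolute change:
|69 - 35| = 34
Divide by original and multiply by 100:
34 / 35 x 100 = 97.1428...% ≈ 97.14%

97.14%


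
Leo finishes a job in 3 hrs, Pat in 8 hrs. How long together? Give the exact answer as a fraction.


Leo's rate: 1/3 of the job per hour
Pat's rate: 1/8 of the job per hour
Combined rate: 1/3 + 1/8 = 11/24 per hour
Time = 1 / (11/24) = 24/11 hours (≈ 2.18 hours)

24/11 hours


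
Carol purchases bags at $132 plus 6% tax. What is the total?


Calculate the tax:
6% of $132 = $7.92
Add tax to price:
$132 + $7.92 = $139.92

$139.92


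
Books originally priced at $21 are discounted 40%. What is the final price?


Calculate the discount amount:
40% of $21 = $8.40
Subtract from original:
$21 - $8.40 = $12.60

$12.60


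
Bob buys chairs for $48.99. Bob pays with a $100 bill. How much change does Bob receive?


Start with the amount paid:
$100
Subtract the price:
$100 - $48.99 = $51.01

$51.01


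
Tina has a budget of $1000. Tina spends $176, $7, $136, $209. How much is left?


Add up expenses:
$176 + $7 + $136 + $209 = $528
Subtract from budget:
$1000 - $528 = $472

$472


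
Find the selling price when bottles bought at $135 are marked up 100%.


Calculate the markup amount:
100% of $135 = $135
Add to cost:
$135 + $135 = $270

$270


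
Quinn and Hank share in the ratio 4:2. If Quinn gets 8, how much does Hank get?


Find the multiplier:
8 / 4 = 2
Apply to Hank's share:
2 x 2 = 4

4


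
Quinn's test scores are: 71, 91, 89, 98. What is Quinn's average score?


Add the scores:
71 + 91 + 89 + 98 = 349
Divide by the number of tests:
349 / 4 = 87.25

87.25


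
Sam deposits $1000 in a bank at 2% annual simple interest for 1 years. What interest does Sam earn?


Use the formula I = P x R x T / 100
P x R x T = 1000 x 2 x 1 = 2000
I = 2000 / 100 = $20

$20


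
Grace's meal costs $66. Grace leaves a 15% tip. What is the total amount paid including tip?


Calculate the tip:
15% of $66 = $9.90
Add tip to meal cost:
$66 + $9.90 = $75.90

$75.90


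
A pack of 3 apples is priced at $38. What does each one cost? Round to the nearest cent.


Total cost: $38
Number of items: 3
Unit price: $38 / 3 = $12.6666... ≈ $12.67

$12.67


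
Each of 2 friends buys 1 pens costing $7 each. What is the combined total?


Cost per person:
1 x $7 = $7
Group total:
2 x $7 = $14

$14


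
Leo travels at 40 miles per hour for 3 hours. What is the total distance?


Use the formula: distance = speed x time
Speed = 40 mph, Time = 3 hours
40 x 3 = 120 miles

120 miles


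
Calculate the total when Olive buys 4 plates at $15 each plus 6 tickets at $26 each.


Cost of plates:
4 x $15 = $60
Cost of tickets:
6 x $26 = $156
Add both:
$60 + $156 = $216

$216


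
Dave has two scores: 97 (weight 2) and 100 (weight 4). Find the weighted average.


Weighted sum:
2 x 97 + 4 x 100 = 594
Total weight:
2 + 4 = 6
Weighted average:
594 / 6 = 99

99


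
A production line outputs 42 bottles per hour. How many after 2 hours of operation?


Production rate: 42 bottles per hour
Time: 2 hours
Total: 42 x 2 = 84 bottles

84 bottles


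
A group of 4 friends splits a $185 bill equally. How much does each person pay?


Total bill: $185
Number of people: 4
Each pays: $185 / 4 = $46.25

$46.25


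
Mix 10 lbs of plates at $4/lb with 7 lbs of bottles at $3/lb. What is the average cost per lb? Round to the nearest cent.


Cost of plates:
10 x $4 = $40
Cost of bottles:
7 x $3 = $21
Total cost: $40 + $21 = $61
Total weight: 17 lbs
Average: $61 / 17 = $3.5882... ≈ $3.59/lb

$3.59/lb


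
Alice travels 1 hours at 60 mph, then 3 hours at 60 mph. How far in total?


Leg 1 distance:
60 x 1 = 60 miles
Leg 2 distance:
60 x 3 = 180 miles
Total distance:
60 + 180 = 240 miles

240 miles


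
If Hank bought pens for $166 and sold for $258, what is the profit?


Selling price = $258
Cost price = $166
Profit = selling price - cost price:
Profit = $258 - $166 = $92

$92


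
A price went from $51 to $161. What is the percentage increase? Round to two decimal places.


Find the absolute change:
|161 - 51| = 110
Divide by original and multiply by 100:
110 / 51 x 100 = 215.6862...% ≈ 215.69%

215.69%


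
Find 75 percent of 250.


Convert percentage to decimal:
75% = 0.75
Multiply:
250 x 0.75 = 187.5

187.5


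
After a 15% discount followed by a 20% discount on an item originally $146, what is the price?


First discount:
15% of $146 = $21.90
Price after first discount:
$146 - $21.90 = $124.10
Second discount:
20% of $124.10 = $24.82
Final price:
$124.10 - $24.82 = $99.28

$99.28


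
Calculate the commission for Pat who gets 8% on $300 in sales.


Convert rate to decimal:
8% = 0.08
Multiply by sales:
$300 x 0.08 = $24

$24


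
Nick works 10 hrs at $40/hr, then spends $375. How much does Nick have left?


Calculate earnings:
10 x $40 = $400
Subtract spending:
$400 - $375 = $25

$25


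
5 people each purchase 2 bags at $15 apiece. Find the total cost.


Cost per person:
2 x $15 = $30
Group total:
5 x $30 = $150

$150


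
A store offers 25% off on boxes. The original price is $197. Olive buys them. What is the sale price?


Calculate the discount amount:
25% of $197 = $49.25
Subtract from original:
$197 - $49.25 = $147.75

$147.75


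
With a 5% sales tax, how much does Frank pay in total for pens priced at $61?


Calculate the tax:
5% of $61 = $3.05
Add tax to price:
$61 + $3.05 = $64.05

$64.05


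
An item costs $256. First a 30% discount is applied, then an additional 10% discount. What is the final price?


First discount:
30% of $256 = $76.80
Price after first discount:
$256 - $76.80 = $179.20
Second discount:
10% of $179.20 = $17.92
Final price:
$179.20 - $17.92 = $161.28

$161.28


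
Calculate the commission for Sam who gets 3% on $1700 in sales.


Convert rate to decimal:
3% = 0.03
Multiply by sales:
$1700 x 0.03 = $51

$51


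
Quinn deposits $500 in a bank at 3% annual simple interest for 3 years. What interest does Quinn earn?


Use the formula I = P x R x T / 100
P x R x T = 500 x 3 x 3 = 4500
I = 4500 / 100 = $45

$45


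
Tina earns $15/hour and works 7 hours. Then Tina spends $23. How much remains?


Calculate earnings:
7 x $15 = $105
Subtract spending:
$105 - $23 = $82

$82


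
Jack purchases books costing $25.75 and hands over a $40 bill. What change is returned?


Start with the amount paid:
$40
Subtract the price:
$40 - $25.75 = $14.25

$14.25


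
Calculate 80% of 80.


Convert percentage to decimal:
80% = 0.8
Multiply:
80 x 0.8 = 64

64


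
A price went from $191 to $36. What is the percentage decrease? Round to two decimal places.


Find the absolute change:
|36 - 191| = 155
Divide by original and multiply by 100:
155 / 191 x 100 = 81.1518...% ≈ 81.15%

81.15%


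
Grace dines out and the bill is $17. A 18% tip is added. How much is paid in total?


Calculate the tip:
18% of $17 = $3.06
Add tip to meal cost:
$17 + $3.06 = $20.06

$20.06


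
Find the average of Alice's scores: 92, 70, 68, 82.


Add the scores:
92 + 70 + 68 + 82 = 312
Divide by the number of tests:
312 / 4 = 78

78


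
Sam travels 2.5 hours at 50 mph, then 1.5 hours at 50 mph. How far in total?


Leg 1 distance:
50 x 2.5 = 125 miles
Leg 2 distance:
50 x 1.5 = 75 miles
Total distance:
125 + 75 = 200 miles

200 miles


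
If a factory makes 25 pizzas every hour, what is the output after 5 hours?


Production rate: 25 pizzas per hour
Time: 5 hours
Total: 25 x 5 = 125 pizzas

125 pizzas


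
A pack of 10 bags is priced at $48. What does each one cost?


Total cost: $48
Number of items: 10
Unit price: $48 / 10 = $4.80

$4.80


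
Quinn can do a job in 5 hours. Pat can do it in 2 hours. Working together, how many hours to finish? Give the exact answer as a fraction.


Quinn's rate: 1/5 of the job per hour
Pat's rate: 1/2 of the job per hour
Combined rate: 1/5 + 1/2 = 7/10 per hour
Time = 1 / (7/10) = 10/7 hours (≈ 1.43 hours)

10/7 hours


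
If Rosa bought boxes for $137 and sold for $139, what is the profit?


Selling price = $139
Cost price = $137
Profit = selling price - cost price:
Profit = $139 - $137 = $2

$2


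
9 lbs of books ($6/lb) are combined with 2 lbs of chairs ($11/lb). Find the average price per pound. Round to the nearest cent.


Cost of books:
9 x $6 = $54
Cost of chairs:
2 x $11 = $22
Total cost: $54 + $22 = $76
Total weight: 11 lbs
Average: $76 / 11 = $6.9090... ≈ $6.91/lb

$6.91/lb


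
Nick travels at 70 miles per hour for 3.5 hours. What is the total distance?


Use the formula: distance = speed x time
Speed = 70 mph, Time = 3.5 hours
70 x 3.5 = 245 miles

245 miles


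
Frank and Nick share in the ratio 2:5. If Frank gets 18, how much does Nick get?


Find the multiplier:
18 / 2 = 9
Apply to Nick's share:
5 x 9 = 45

45


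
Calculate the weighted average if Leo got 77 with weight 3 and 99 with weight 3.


Weighted sum:
3 x 77 + 3 x 99 = 528
Total weight:
3 + 3 = 6
Weighted average:
528 / 6 = 88

88


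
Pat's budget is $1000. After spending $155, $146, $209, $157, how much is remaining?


Add up expenses:
$155 + $146 + $209 + $157 = $667
Subtract from budget:
$1000 - $667 = $333

$333


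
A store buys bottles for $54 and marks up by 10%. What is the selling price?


Calculate the markup amount:
10% of $54 = $5.40
Add to cost:
$54 + $5.40 = $59.40

$59.40


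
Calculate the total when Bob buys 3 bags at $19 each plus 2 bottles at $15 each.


Cost of bags:
3 x $19 = $57
Cost of bottles:
2 x $15 = $30
Add both:
$57 + $30 = $87

$87


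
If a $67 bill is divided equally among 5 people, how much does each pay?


Total bill: $67
Number of people: 5
Each pays: $67 / 5 = $13.40

$13.40


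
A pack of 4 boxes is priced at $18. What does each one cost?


Total cost: $18
Number of items: 4
Unit price: $18 / 4 = $4.50

$4.50


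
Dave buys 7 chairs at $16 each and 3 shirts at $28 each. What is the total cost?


Cost of chairs:
7 x $16 = $112
Cost of shirts:
3 x $28 = $84
Add both:
$112 + $84 = $196

$196


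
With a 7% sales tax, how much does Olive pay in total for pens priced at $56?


Calculate the tax:
7% of $56 = $3.92
Add tax to price:
$56 + $3.92 = $59.92

$59.92


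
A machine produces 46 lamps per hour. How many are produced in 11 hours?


Production rate: 46 lamps per hour
Time: 11 hours
Total: 46 x 11 = 506 lamps

506 lamps


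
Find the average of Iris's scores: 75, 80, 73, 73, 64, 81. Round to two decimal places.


Add the scores:
75 + 80 + 73 + 73 + 64 + 81 = 446
Divide by the number of tests:
446 / 6 = 74.3333... ≈ 74.33

74.33


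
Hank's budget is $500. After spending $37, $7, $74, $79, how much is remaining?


Add up expenses:
$37 + $7 + $74 + $79 = $197
Subtract from budget:
$500 - $197 = $303

$303


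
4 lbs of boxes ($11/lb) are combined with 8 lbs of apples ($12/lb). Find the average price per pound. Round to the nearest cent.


Cost of boxes:
4 x $11 = $44
Cost of apples:
8 x $12 = $96
Total cost: $44 + $96 = $140
Total weight: 12 lbs
Average: $140 / 12 = $11.6666... ≈ $11.67/lb

$11.67/lb


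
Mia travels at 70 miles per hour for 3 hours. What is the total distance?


Use the formula: distance = speed x time
Speed = 70 mph, Time = 3 hours
70 x 3 = 210 miles

210 miles


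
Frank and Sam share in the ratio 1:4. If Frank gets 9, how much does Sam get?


Find the multiplier:
9 / 1 = 9
Apply to Sam's share:
4 x 9 = 36

36


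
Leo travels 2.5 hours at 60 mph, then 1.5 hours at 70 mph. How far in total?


Leg 1 distance:
60 x 2.5 = 150 miles
Leg 2 distance:
70 x 1.5 = 105 miles
Total distance:
150 + 105 = 255 miles

255 miles


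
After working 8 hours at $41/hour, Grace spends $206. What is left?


Calculate earnings:
8 x $41 = $328
Subtract spending:
$328 - $206 = $122

$122


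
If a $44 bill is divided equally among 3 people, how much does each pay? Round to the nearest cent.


Total bill: $44
Number of people: 3
Each pays: $44 / 3 = $14.6666... ≈ $14.67

$14.67


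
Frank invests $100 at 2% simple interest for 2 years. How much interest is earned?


Use the formula I = P x R x T / 100
P x R x T = 100 x 2 x 2 = 400
I = 400 / 100 = $4

$4


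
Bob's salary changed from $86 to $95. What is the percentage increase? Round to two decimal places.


Find the absolute change:
|95 - 86| = 9
Divide by original and multiply by 100:
9 / 86 x 100 = 10.4651...% ≈ 10.47%

10.47%


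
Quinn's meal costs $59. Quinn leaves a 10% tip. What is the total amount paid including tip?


Calculate the tip:
10% of $59 = $5.90
Add tip to meal cost:
$59 + $5.90 = $64.90

$64.90


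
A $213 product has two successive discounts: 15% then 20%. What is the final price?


First discount:
15% of $213 = $31.95
Price after first discount:
$213 - $31.95 = $181.05
Second discount:
20% of $181.05 = $36.21
Final price:
$181.05 - $36.21 = $144.84

$144.84


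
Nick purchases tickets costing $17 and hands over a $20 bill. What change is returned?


Start with the amount paid:
$20
Subtract the price:
$20 - $17 = $3

$3


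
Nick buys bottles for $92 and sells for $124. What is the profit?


Selling price = $124
Cost price = $92
Profit = selling price - cost price:
Profit = $124 - $92 = $32

$32


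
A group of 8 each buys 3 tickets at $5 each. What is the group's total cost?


Cost per person:
3 x $5 = $15
Group total:
8 x $15 = $120

$120


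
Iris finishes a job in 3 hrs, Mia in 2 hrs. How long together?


Iris's rate: 1/3 of the job per hour
Mia's rate: 1/2 of the job per hour
Combined rate: 1/3 + 1/2 = 5/6 per hour
Time = 1 / (5/6) = 6/5 = 1.2 hours

1.2 hours


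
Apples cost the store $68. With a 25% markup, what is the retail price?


Calculate the markup amount:
25% of $68 = $17
Add to cost:
$68 + $17 = $85

$85


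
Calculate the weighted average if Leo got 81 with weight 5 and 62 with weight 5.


Weighted sum:
5 x 81 + 5 x 62 = 715
Total weight:
5 + 5 = 10
Weighted average:
715 / 10 = 71.5

71.5


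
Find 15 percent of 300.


Convert percentage to decimal:
15% = 0.15
Multiply:
300 x 0.15 = 45

45


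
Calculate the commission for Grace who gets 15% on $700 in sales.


Convert rate to decimal:
15% = 0.15
Multiply by sales:
$700 x 0.15 = $105

$105


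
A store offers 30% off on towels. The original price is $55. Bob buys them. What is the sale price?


Calculate the discount amount:
30% of $55 = $16.50
Subtract from original:
$55 - $16.50 = $38.50

$38.50


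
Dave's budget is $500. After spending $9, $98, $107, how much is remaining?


Add up expenses:
$9 + $98 + $107 = $214
Subtract from budget:
$500 - $214 = $286

$286


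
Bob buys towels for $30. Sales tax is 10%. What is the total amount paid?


Calculate the tax:
10% of $30 = $3
Add tax to price:
$30 + $3 = $33

$33


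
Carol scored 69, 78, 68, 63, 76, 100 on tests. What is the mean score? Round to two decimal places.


Add the scores:
69 + 78 + 68 + 63 + 76 + 100 = 454
Divide by the number of tests:
454 / 6 = 75.6666... ≈ 75.67

75.67


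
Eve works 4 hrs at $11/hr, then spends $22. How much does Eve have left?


Calculate earnings:
4 x $11 = $44
Subtract spending:
$44 - $22 = $22

$22


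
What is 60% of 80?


Convert percentage to decimal:
60% = 0.6
Multiply:
80 x 0.6 = 48

48


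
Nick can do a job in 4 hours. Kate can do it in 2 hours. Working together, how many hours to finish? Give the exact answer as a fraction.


Nick's rate: 1/4 of the job per hour
Kate's rate: 1/2 of the job per hour
Combined rate: 1/4 + 1/2 = 3/4 per hour
Time = 1 / (3/4) = 4/3 hours (≈ 1.33 hours)

4/3 hours


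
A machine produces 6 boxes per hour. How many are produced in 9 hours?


Production rate: 6 boxes per hour
Time: 9 hours
Total: 6 x 9 = 54 boxes

54 boxes


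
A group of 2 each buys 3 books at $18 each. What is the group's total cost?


Cost per person:
3 x $18 = $54
Group total:
2 x $54 = $108

$108


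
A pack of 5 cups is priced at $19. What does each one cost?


Total cost: $19
Number of items: 5
Unit price: $19 / 5 = $3.80

$3.80


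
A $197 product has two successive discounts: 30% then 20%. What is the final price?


First discount:
30% of $197 = $59.10
Price after first discount:
$197 - $59.10 = $137.90
Second discount:
20% of $137.90 = $27.58
Final price:
$137.90 - $27.58 = $110.32

$110.32


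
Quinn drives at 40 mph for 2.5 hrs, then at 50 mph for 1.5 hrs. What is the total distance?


Leg 1 distance:
40 x 2.5 = 100 miles
Leg 2 distance:
50 x 1.5 = 75 miles
Total distance:
100 + 75 = 175 miles

175 miles


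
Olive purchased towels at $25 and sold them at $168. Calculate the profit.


Selling price = $168
Cost price = $25
Profit = selling price - cost price:
Profit = $168 - $25 = $143

$143


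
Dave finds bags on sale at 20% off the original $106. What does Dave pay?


Calculate the discount amount:
20% of $106 = $21.20
Subtract from original:
$106 - $21.20 = $84.80

$84.80


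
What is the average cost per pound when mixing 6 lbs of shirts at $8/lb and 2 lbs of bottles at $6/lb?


Cost of shirts:
6 x $8 = $48
Cost of bottles:
2 x $6 = $12
Total cost: $48 + $12 = $60
Total weight: 8 lbs
Average: $60 / 8 = $7.50/lb

$7.50/lb


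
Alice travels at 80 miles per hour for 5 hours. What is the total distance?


Use the formula: distance = speed x time
Speed = 80 mph, Time = 5 hours
80 x 5 = 400 miles

400 miles


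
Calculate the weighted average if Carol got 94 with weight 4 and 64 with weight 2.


Weighted sum:
4 x 94 + 2 x 64 = 504
Total weight:
4 + 2 = 6
Weighted average:
504 / 6 = 84

84


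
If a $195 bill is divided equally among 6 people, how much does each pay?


Total bill: $195
Number of people: 6
Each pays: $195 / 6 = $32.50

$32.50


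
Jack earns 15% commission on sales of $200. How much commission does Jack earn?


Convert rate to decimal:
15% = 0.15
Multiply by sales:
$200 x 0.15 = $30

$30


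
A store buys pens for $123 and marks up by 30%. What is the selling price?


Calculate the markup amount:
30% of $123 = $36.90
Add to cost:
$123 + $36.90 = $159.90

$159.90


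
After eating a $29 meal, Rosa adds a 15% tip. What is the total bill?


Calculate the tip:
15% of $29 = $4.35
Add tip to meal cost:
$29 + $4.35 = $33.35

$33.35


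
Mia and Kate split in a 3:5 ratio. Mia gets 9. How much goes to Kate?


Find the multiplier:
9 / 3 = 3
Apply to Kate's share:
5 x 3 = 15

15


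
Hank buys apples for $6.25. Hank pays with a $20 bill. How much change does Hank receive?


Start with the amount paid:
$20
Subtract the price:
$20 - $6.25 = $13.75

$13.75


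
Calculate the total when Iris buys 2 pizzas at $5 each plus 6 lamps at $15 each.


Cost of pizzas:
2 x $5 = $10
Cost of lamps:
6 x $15 = $90
Add both:
$10 + $90 = $100

$100


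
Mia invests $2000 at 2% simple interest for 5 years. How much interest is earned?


Use the formula I = P x R x T / 100
P x R x T = 2000 x 2 x 5 = 20000
I = 20000 / 100 = $200

$200


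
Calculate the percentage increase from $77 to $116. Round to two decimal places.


Find the absolute change:
|116 - 77| = 39
Divide by original and multiply by 100:
39 / 77 x 100 = 50.6493...% ≈ 50.65%

50.65%


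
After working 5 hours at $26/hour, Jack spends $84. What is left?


Calculate earnings:
5 x $26 = $130
Subtract spending:
$130 - $84 = $46

$46


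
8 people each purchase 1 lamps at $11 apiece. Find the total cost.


Cost per person:
1 x $11 = $11
Group total:
8 x $11 = $88

$88


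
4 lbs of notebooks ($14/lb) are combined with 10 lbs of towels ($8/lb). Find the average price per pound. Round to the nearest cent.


Cost of notebooks:
4 x $14 = $56
Cost of towels:
10 x $8 = $80
Total cost: $56 + $80 = $136
Total weight: 14 lbs
Average: $136 / 14 = $9.7142... ≈ $9.71/lb

$9.71/lb


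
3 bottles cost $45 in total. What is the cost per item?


Total cost: $45
Number of items: 3
Unit price: $45 / 3 = $15

$15


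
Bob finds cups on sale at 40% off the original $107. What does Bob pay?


Calculate the discount amount:
40% of $107 = $42.80
Subtract from original:
$107 - $42.80 = $64.20

$64.20


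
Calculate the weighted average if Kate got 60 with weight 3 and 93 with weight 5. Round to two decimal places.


Weighted sum:
3 x 60 + 5 x 93 = 645
Total weight:
3 + 5 = 8
Weighted average:
645 / 8 = 80.625 ≈ 80.63

80.63


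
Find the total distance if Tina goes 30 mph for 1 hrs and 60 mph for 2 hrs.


Leg 1 distance:
30 x 1 = 30 miles
Leg 2 distance:
60 x 2 = 120 miles
Total distance:
30 + 120 = 150 miles

150 miles


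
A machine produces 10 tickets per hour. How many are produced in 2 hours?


Production rate: 10 tickets per hour
Time: 2 hours
Total: 10 x 2 = 20 tickets

20 tickets


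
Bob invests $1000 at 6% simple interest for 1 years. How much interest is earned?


Use the formula I = P x R x T / 100
P x R x T = 1000 x 6 x 1 = 6000
I = 6000 / 100 = $60

$60


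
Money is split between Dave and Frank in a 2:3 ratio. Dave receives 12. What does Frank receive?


Find the multiplier:
12 / 2 = 6
Apply to Frank's share:
3 x 6 = 18

18


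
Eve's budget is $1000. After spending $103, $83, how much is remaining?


Add up expenses:
$103 + $83 = $186
Subtract from budget:
$1000 - $186 = $814

$814


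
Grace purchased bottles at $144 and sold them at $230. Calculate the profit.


Selling price = $230
Cost price = $144
Profit = selling price - cost price:
Profit = $230 - $144 = $86

$86


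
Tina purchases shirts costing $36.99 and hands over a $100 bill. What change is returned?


Start with the amount paid:
$100
Subtract the price:
$100 - $36.99 = $63.01

$63.01


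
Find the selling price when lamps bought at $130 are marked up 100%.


Calculate the markup amount:
100% of $130 = $130
Add to cost:
$130 + $130 = $260

$260


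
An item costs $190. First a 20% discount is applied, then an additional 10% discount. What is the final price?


First discount:
20% of $190 = $38
Price after first discount:
$190 - $38 = $152
Second discount:
10% of $152 = $15.20
Final price:
$152 - $15.20 = $136.80

$136.80


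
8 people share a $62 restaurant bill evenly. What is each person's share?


Total bill: $62
Number of people: 8
Each pays: $62 / 8 = $7.75

$7.75


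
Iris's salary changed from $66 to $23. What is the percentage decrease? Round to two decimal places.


Find the absolute change:
|23 - 66| = 43
Divide by original and multiply by 100:
43 / 66 x 100 = 65.1515...% ≈ 65.15%

65.15%


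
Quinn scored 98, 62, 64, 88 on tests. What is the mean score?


Add the scores:
98 + 62 + 64 + 88 = 312
Divide by the number of tests:
312 / 4 = 78

78


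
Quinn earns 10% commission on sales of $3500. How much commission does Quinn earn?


Convert rate to decimal:
10% = 0.1
Multiply by sales:
$3500 x 0.1 = $350

$350


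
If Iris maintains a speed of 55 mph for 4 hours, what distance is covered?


Use the formula: distance = speed x time
Speed = 55 mph, Time = 4 hours
55 x 4 = 220 miles

220 miles


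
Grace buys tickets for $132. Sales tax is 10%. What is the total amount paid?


Calculate the tax:
10% of $132 = $13.20
Add tax to price:
$132 + $13.20 = $145.20

$145.20


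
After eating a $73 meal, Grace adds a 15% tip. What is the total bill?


Calculate the tip:
15% of $73 = $10.95
Add tip to meal cost:
$73 + $10.95 = $83.95

$83.95


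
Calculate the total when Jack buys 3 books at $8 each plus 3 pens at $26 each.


Cost of books:
3 x $8 = $24
Cost of pens:
3 x $26 = $78
Add both:
$24 + $78 = $102

$102


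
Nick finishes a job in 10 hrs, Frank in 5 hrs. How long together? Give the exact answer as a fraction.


Nick's rate: 1/10 of the job per hour
Frank's rate: 1/5 of the job per hour
Combined rate: 1/10 + 1/5 = 3/10 per hour
Time = 1 / (3/10) = 10/3 hours (≈ 3.33 hours)

10/3 hours


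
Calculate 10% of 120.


Convert percentage to decimal:
10% = 0.1
Multiply:
120 x 0.1 = 12

12


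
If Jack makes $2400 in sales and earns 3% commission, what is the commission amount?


Convert rate to decimal:
3% = 0.03
Multiply by sales:
$2400 x 0.03 = $72

$72


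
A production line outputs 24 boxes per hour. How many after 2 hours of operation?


Production rate: 24 boxes per hour
Time: 2 hours
Total: 24 x 2 = 48 boxes

48 boxes


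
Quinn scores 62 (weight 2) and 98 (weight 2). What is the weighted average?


Weighted sum:
2 x 62 + 2 x 98 = 320
Total weight:
2 + 2 = 4
Weighted average:
320 / 4 = 80

80


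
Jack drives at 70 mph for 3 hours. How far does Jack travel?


Use the formula: distance = speed x time
Speed = 70 mph, Time = 3 hours
70 x 3 = 210 miles

210 miles


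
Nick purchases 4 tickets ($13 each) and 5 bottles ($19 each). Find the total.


Cost of tickets:
4 x $13 = $52
Cost of bottles:
5 x $19 = $95
Add both:
$52 + $95 = $147

$147


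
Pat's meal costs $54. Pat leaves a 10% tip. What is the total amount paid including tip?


Calculate the tip:
10% of $54 = $5.40
Add tip to meal cost:
$54 + $5.40 = $59.40

$59.40


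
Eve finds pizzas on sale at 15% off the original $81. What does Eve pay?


Calculate the discount amount:
15% of $81 = $12.15
Subtract from original:
$81 - $12.15 = $68.85

$68.85


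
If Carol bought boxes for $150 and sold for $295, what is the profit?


Selling price = $295
Cost price = $150
Profit = selling price - cost price:
Profit = $295 - $150 = $145

$145


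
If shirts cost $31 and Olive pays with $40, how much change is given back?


Start with the amount paid:
$40
Subtract the price:
$40 - $31 = $9

$9


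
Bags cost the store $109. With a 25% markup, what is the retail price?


Calculate the markup amount:
25% of $109 = $27.25
Add to cost:
$109 + $27.25 = $136.25

$136.25


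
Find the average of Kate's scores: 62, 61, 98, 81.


Add the scores:
62 + 61 + 98 + 81 = 302
Divide by the number of tests:
302 / 4 = 75.5

75.5


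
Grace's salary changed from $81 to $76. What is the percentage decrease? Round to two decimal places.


Find the absolute change:
|76 - 81| = 5
Divide by original and multiply by 100:
5 / 81 x 100 = 6.1728...% ≈ 6.17%

6.17%


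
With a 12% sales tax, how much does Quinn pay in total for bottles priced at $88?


Calculate the tax:
12% of $88 = $10.56
Add tax to price:
$88 + $10.56 = $98.56

$98.56


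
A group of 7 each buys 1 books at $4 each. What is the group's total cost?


Cost per person:
1 x $4 = $4
Group total:
7 x $4 = $28

$28


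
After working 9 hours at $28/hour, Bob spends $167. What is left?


Calculate earnings:
9 x $28 = $252
Subtract spending:
$252 - $167 = $85

$85


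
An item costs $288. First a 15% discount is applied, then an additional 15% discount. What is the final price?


First discount:
15% of $288 = $43.20
Price after first discount:
$288 - $43.20 = $244.80
Second discount:
15% of $244.80 = $36.72
Final price:
$244.80 - $36.72 = $208.08

$208.08


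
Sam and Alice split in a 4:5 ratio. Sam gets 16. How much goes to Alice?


Find the multiplier:
16 / 4 = 4
Apply to Alice's share:
5 x 4 = 20

20


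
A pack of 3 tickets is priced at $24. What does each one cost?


Total cost: $24
Number of items: 3
Unit price: $24 / 3 = $8

$8


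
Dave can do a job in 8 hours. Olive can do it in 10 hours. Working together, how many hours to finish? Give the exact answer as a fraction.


Dave's rate: 1/8 of the job per hour
Olive's rate: 1/10 of the job per hour
Combined rate: 1/8 + 1/10 = 9/40 per hour
Time = 1 / (9/40) = 40/9 hours (≈ 4.44 hours)

40/9 hours
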